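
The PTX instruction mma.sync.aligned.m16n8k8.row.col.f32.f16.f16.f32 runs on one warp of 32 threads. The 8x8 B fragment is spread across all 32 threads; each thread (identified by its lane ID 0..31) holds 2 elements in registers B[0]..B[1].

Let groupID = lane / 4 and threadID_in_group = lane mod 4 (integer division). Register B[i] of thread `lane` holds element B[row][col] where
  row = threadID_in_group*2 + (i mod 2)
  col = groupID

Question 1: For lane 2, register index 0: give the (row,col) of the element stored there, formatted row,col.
4,0

L=2->gid=2>>2=0, tid=2&3=2
[0]->row 2·2+0=4  col gid=0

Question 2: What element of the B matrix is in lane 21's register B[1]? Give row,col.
3,5

lane 21: gr=5 (21/4), th=1 (21%4)
i=1: r=1*2+1=3, c=gr=5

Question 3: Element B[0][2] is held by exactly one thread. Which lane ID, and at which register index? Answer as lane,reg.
c=2->g=2  r=0->t=0,b0=0
L=2*4+0=8  i=0=0

8,0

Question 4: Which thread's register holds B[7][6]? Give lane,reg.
c=6→G=6  r=7→T=3,p=1
L=6*4+3=27  i=1=1

27,1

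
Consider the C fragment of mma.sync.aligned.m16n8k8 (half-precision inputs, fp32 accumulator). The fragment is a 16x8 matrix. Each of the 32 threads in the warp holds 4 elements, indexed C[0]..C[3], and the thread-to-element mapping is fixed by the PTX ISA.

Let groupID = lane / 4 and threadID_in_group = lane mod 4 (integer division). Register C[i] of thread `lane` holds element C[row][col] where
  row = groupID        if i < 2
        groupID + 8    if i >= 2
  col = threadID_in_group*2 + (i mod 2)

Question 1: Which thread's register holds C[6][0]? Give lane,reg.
24,0

r: 6->gid=6,r8=0  c: 0->tid=0,i&1=0
L=6*4+0=24  i=0*2+0=0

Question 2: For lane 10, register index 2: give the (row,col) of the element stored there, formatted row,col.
10,4

lane 10: gr=2 (10/4), th=2 (10%4)
i=2: r=2+8=10, c=2*2+0=4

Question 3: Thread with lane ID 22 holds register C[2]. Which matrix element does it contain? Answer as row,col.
13,4

22: gid=5,tid=2
[2] (5+8,2*2+0) = (13,4)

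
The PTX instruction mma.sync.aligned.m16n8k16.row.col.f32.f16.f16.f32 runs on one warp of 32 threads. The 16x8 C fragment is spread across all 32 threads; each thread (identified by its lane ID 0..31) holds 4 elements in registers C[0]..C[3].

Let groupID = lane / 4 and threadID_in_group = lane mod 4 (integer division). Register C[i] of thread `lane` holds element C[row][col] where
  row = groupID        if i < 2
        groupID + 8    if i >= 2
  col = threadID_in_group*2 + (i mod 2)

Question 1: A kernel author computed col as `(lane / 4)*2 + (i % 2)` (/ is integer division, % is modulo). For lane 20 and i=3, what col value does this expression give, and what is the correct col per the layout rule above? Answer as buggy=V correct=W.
buggy=11 correct=1

`(lane / 4)*2 + (i % 2)`[20,3]→11
20: G=5,T=0
[3] (5+8,0*2+1) = (13,1)
col: 11 vs 1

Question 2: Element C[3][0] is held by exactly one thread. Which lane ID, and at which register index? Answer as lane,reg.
r=3⇒gr=3,Rb=0  c=0⇒th=0,odd=0
L=3*4+0=12  i=0*2+0=0

12,0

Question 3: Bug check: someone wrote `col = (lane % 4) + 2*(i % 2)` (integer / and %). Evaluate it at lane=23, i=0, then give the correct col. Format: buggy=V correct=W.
`(lane % 4) + 2*(i % 2)`[23,0]→3
lane 23→23/4=5, 23 mod 4=3
i=0  r:5+0→5  c:2·3+0→6
col: 3 vs 6

buggy=3 correct=6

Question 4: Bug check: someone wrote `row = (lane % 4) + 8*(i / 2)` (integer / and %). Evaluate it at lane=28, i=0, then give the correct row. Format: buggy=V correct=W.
buggy=0 correct=7

`(lane % 4) + 8*(i / 2)`[28,0]=>0
lane 28: grp=7 (28/4), tig=0 (28%4)
i=0: r=7+0=7, c=0*2+0=0
row: 0 vs 7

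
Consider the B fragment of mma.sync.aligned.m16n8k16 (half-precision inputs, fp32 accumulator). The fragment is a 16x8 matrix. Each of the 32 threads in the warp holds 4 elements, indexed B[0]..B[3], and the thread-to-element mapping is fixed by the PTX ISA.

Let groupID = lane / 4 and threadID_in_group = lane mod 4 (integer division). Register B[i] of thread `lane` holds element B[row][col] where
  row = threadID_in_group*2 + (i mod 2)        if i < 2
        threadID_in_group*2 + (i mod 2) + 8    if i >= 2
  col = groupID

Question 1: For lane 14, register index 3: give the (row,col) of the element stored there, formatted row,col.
lane 14: gid=3 (14/4), tid=2 (14%4)
i=3: r=2*2+1+8=13, c=gid=3

13,3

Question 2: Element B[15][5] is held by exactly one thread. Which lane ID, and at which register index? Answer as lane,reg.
23,3

c: 5->gid=5  r: 15->r8=1,tid=3,i&1=1
L=5*4+3=23  i=1*2+1=3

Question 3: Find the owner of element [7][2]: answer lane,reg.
11,1

c:2=>grp=2  r:7=>rB=0,tig=3,lo=1
L=2*4+3=11  i=0*2+1=1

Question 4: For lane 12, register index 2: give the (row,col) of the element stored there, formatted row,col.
12: G=3,T=0
[2] (0*2+0+8,3) = (8,3)

8,3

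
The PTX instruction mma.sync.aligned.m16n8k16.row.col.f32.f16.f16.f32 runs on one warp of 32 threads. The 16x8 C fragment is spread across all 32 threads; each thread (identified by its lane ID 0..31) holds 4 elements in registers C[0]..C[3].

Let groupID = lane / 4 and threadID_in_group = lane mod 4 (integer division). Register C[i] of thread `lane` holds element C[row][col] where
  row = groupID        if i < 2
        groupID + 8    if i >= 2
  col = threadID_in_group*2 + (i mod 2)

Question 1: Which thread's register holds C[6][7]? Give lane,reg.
27,1

r=6->g=6,rb=0  c=7->t=3,b0=1
L=6*4+3=27  i=0*2+1=1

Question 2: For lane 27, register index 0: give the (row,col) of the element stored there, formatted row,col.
lane 27: gid=6 (27/4), tid=3 (27%4)
i=0: r=6+0=6, c=3*2+0=6

6,6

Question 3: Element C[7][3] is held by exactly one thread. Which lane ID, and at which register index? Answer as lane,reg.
29,1

r:7=>grp=7,rB=0  c:3=>tig=1,lo=1
L=7*4+1=29  i=0*2+1=1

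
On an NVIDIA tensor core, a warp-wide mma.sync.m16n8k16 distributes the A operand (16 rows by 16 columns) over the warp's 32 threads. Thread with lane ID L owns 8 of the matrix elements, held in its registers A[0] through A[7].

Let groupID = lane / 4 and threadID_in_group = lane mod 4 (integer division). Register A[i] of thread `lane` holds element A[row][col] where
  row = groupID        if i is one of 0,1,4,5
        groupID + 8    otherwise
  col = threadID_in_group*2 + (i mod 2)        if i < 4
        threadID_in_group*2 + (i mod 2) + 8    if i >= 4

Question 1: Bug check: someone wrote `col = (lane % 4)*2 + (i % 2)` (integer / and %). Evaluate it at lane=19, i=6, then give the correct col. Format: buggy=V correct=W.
buggy=6 correct=14

`(lane % 4)*2 + (i % 2)`[19,6]->6
L=19->gid=19>>2=4, tid=19&3=3
[6]->row 4+8=12  col 3·2+0+8=14
col: 6 vs 14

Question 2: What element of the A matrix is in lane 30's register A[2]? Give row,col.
lane 30->30/4=7, 30 mod 4=2
i=2  r:7+8->15  c:2·2+0+0->4

15,4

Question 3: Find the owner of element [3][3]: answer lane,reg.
13,1

r=3⇒gr=3,Rb=0  c=3⇒Cb=0,th=1,odd=1
L=3*4+1=13  i=0*4+0*2+1=1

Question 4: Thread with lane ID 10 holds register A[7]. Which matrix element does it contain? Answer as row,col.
lane 10⇒10/4=2, 10 mod 4=2
i=7  r:2+8⇒10  c:2·2+1+8⇒13

10,13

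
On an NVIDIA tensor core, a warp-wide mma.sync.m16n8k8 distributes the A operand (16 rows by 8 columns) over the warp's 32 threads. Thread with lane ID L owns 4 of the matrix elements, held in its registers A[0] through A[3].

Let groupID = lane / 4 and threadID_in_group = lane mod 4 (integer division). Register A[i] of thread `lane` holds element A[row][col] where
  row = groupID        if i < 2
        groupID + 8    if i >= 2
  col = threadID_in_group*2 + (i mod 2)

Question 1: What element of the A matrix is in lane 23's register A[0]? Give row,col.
lane 23: g=5 (23/4), t=3 (23%4)
i=0: r=5+0=5, c=3*2+0=6

5,6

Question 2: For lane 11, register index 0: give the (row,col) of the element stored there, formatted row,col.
2,6

lane 11=>11/4=2, 11 mod 4=3
i=0  r:2+0=>2  c:2·3+0=>6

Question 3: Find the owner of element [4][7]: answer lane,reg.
r=4→G=4,rhi=0  c=7→T=3,p=1
L=4*4+3=19  i=0*2+1=1

19,1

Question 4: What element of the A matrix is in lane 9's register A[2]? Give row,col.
lane 9: gr=2 (9/4), th=1 (9%4)
i=2: r=2+8=10, c=1*2+0=2

10,2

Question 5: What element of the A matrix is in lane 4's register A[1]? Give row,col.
lane 4: G=1 (4/4), T=0 (4%4)
i=1: r=1+0=1, c=0*2+1=1

1,1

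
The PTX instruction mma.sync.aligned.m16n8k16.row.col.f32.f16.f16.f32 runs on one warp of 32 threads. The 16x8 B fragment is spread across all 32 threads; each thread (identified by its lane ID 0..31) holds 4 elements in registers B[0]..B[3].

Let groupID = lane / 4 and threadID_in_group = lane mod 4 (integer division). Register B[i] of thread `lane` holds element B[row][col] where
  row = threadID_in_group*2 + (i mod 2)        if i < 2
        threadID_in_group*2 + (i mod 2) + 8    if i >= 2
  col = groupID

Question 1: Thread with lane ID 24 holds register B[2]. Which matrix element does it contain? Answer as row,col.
8,6

L=24→G=24>>2=6, T=24&3=0
[2]→row 0·2+0+8=8  col G=6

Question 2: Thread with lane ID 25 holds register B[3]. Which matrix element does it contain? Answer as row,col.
11,6

25: grp=6,tig=1
[3] (1*2+1+8,6) = (11,6)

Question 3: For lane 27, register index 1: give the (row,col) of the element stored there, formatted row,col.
27: g=6,t=3
[1] (3*2+1+0,6) = (7,6)

7,6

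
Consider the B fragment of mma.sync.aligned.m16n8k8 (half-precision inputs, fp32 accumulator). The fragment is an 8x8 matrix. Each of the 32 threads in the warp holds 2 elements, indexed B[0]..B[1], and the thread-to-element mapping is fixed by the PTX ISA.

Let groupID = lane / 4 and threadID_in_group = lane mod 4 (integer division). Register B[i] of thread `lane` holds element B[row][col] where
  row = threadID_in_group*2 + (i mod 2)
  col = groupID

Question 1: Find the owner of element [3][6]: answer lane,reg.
25,1

c=6->g=6  r=3->t=1,b0=1
L=6*4+1=25  i=1=1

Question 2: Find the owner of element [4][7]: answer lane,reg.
c:7=>grp=7  r:4=>tig=2,lo=0
L=7*4+2=30  i=0=0

30,0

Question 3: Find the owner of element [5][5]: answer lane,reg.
22,1

c:5=>grp=5  r:5=>tig=2,lo=1
L=5*4+2=22  i=1=1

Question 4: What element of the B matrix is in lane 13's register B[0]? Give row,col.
lane 13→13/4=3, 13 mod 4=1
i=0  r:2·1+0→2  c:3

2,3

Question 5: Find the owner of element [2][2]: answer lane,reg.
9,0

c=2->g=2  r=2->t=1,b0=0
L=2*4+1=9  i=0=0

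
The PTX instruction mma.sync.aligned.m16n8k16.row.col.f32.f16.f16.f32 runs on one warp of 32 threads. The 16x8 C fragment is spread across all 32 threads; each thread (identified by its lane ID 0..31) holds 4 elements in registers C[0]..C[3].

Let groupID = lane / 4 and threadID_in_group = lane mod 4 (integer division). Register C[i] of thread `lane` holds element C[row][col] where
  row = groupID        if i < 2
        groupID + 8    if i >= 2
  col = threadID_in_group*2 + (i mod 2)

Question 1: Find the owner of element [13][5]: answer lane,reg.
22,3

r=13->g=5,rb=1  c=5->t=2,b0=1
L=5*4+2=22  i=1*2+1=3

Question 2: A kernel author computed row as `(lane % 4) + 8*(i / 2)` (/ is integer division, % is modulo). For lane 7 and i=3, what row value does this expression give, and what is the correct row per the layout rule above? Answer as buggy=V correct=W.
buggy=11 correct=9

`(lane % 4) + 8*(i / 2)`[7,3]->11
lane 7: g=1 (7/4), t=3 (7%4)
i=3: r=1+8=9, c=3*2+1=7
row: 11 vs 9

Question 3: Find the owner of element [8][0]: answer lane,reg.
r=8⇒gr=0,Rb=1  c=0⇒th=0,odd=0
L=0*4+0=0  i=1*2+0=2

0,2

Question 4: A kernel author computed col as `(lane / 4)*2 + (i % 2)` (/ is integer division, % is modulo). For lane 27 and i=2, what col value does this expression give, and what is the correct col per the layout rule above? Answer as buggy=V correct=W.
buggy=12 correct=6

`(lane / 4)*2 + (i % 2)`[27,2]->12
lane 27: g=6 (27/4), t=3 (27%4)
i=2: r=6+8=14, c=3*2+0=6
col: 12 vs 6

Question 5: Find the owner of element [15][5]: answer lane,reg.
r: 15->gid=7,r8=1  c: 5->tid=2,i&1=1
L=7*4+2=30  i=1*2+1=3

30,3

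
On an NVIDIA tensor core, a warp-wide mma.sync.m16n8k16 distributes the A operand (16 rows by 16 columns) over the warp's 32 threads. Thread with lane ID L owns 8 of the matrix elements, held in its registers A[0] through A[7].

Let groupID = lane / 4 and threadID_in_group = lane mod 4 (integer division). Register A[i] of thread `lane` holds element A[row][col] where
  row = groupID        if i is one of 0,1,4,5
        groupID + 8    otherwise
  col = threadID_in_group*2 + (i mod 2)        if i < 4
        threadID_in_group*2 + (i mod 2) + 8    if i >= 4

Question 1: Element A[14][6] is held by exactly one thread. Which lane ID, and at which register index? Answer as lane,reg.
27,2

r=14->g=6,rb=1  c=6->cb=0,t=3,b0=0
L=6*4+3=27  i=0*4+1*2+0=2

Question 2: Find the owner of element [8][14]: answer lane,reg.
r=8->g=0,rb=1  c=14->cb=1,t=3,b0=0
L=0*4+3=3  i=1*4+1*2+0=6

3,6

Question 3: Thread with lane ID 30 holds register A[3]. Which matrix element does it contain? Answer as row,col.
30: grp=7,tig=2
[3] (7+8,2*2+1+0) = (15,5)

15,5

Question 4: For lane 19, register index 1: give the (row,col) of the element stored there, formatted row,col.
L=19->gid=19>>2=4, tid=19&3=3
[1]->row 4+0=4  col 3·2+1+0=7

4,7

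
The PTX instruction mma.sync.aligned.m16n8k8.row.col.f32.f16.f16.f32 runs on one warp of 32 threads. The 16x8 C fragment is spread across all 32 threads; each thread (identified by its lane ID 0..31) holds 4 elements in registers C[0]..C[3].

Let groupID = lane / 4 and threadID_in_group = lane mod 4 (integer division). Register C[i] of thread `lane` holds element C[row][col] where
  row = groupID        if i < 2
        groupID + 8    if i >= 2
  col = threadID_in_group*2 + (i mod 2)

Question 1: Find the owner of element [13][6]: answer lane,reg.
23,2

r:13=>grp=5,rB=1  c:6=>tig=3,lo=0
L=5*4+3=23  i=1*2+0=2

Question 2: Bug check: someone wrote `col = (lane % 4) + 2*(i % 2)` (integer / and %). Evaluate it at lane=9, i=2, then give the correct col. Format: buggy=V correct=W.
`(lane % 4) + 2*(i % 2)`[9,2]->1
L=9->gid=9>>2=2, tid=9&3=1
[2]->row 2+8=10  col 1·2+0=2
col: 1 vs 2

buggy=1 correct=2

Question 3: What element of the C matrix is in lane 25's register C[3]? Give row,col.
L=25=>grp=25>>2=6, tig=25&3=1
[3]=>row 6+8=14  col 1·2+1=3

14,3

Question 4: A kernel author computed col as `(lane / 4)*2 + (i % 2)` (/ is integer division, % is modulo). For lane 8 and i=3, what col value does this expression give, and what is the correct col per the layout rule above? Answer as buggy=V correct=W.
buggy=5 correct=1

`(lane / 4)*2 + (i % 2)`[8,3]->5
lane 8->8/4=2, 8 mod 4=0
i=3  r:2+8->10  c:2·0+1->1
col: 5 vs 1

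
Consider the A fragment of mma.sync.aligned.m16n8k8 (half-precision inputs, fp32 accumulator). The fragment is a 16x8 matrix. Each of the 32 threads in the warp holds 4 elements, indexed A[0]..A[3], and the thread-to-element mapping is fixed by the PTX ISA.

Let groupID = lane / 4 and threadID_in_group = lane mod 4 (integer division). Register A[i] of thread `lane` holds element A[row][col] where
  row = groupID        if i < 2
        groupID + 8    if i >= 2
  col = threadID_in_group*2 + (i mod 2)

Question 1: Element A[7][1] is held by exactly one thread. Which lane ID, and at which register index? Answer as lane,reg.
28,1

r: 7->gid=7,r8=0  c: 1->tid=0,i&1=1
L=7*4+0=28  i=0*2+1=1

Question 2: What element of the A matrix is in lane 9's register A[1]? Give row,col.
2,3

lane 9: g=2 (9/4), t=1 (9%4)
i=1: r=2+0=2, c=1*2+1=3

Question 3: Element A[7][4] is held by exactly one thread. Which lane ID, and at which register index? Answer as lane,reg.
r: 7->gid=7,r8=0  c: 4->tid=2,i&1=0
L=7*4+2=30  i=0*2+0=0

30,0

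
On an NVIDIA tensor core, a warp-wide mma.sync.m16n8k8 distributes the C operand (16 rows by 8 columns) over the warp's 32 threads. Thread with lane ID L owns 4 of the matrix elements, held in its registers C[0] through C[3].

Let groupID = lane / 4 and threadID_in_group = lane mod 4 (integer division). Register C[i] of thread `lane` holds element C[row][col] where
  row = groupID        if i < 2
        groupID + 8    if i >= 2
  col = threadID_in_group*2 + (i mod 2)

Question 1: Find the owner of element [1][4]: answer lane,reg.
r:1=>grp=1,rB=0  c:4=>tig=2,lo=0
L=1*4+2=6  i=0*2+0=0

6,0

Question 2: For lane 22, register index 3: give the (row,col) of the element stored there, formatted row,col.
13,5

L=22→G=22>>2=5, T=22&3=2
[3]→row 5+8=13  col 2·2+1=5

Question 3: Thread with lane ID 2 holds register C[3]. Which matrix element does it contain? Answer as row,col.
lane 2: grp=0 (2/4), tig=2 (2%4)
i=3: r=0+8=8, c=2*2+1=5

8,5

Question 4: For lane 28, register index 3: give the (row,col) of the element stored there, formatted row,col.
15,1

28: grp=7,tig=0
[3] (7+8,0*2+1) = (15,1)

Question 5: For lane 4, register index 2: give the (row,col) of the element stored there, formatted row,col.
lane 4: gr=1 (4/4), th=0 (4%4)
i=2: r=1+8=9, c=0*2+0=0

9,0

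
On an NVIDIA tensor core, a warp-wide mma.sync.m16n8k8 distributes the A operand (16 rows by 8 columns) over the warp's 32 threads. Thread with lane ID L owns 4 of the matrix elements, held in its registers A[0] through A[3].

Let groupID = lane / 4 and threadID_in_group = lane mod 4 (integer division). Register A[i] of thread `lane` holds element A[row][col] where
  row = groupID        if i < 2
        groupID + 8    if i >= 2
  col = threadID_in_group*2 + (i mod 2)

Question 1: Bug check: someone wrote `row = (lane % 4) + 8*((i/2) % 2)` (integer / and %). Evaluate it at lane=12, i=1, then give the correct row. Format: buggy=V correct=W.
`(lane % 4) + 8*((i/2) % 2)`[12,1]⇒0
lane 12⇒12/4=3, 12 mod 4=0
i=1  r:3+0⇒3  c:2·0+1⇒1
row: 0 vs 3

buggy=0 correct=3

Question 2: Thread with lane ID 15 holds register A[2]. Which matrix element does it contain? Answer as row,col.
11,6

L=15=>grp=15>>2=3, tig=15&3=3
[2]=>row 3+8=11  col 3·2+0=6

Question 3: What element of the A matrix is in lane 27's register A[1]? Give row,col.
lane 27: gid=6 (27/4), tid=3 (27%4)
i=1: r=6+0=6, c=3*2+1=7

6,7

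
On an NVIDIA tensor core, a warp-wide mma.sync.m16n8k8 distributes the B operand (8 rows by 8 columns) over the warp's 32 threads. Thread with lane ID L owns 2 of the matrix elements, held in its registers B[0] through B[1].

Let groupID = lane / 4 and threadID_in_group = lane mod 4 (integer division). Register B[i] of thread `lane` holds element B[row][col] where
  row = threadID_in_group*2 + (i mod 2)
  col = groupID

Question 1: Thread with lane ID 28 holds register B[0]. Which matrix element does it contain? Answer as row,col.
lane 28->28/4=7, 28 mod 4=0
i=0  r:2·0+0->0  c:7

0,7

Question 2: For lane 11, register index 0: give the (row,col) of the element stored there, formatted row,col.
6,2

lane 11: G=2 (11/4), T=3 (11%4)
i=0: r=3*2+0=6, c=G=2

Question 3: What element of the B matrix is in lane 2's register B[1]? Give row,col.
lane 2->2/4=0, 2 mod 4=2
i=1  r:2·2+1->5  c:0

5,0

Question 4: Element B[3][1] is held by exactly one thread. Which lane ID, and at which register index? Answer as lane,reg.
c:1=>grp=1  r:3=>tig=1,lo=1
L=1*4+1=5  i=1=1

5,1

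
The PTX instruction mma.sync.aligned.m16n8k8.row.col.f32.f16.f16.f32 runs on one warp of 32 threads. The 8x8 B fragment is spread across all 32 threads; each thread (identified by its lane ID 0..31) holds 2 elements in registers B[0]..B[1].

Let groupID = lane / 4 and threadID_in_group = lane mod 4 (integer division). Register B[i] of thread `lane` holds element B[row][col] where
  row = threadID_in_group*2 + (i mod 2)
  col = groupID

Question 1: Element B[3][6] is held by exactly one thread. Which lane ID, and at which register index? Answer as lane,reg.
25,1

c:6=>grp=6  r:3=>tig=1,lo=1
L=6*4+1=25  i=1=1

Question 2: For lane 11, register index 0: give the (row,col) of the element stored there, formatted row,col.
lane 11→11/4=2, 11 mod 4=3
i=0  r:2·3+0→6  c:2

6,2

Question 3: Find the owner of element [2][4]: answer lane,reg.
c=4→G=4  r=2→T=1,p=0
L=4*4+1=17  i=0=0

17,0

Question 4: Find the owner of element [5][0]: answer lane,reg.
2,1

c=0->g=0  r=5->t=2,b0=1
L=0*4+2=2  i=1=1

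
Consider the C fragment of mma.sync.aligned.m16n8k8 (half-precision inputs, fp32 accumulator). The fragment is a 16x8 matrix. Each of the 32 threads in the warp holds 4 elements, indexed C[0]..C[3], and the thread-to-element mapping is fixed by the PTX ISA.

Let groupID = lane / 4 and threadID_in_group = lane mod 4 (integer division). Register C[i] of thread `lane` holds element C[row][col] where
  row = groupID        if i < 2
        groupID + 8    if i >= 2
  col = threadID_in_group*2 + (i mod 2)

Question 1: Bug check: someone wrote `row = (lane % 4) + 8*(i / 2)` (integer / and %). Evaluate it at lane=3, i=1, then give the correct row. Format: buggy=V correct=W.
buggy=3 correct=0

`(lane % 4) + 8*(i / 2)`[3,1]->3
L=3->gid=3>>2=0, tid=3&3=3
[1]->row 0+0=0  col 3·2+1=7
row: 3 vs 0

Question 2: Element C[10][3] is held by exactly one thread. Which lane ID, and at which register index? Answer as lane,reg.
r=10⇒gr=2,Rb=1  c=3⇒th=1,odd=1
L=2*4+1=9  i=1*2+1=3

9,3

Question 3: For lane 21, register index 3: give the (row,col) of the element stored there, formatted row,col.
13,3

L=21=>grp=21>>2=5, tig=21&3=1
[3]=>row 5+8=13  col 1·2+1=3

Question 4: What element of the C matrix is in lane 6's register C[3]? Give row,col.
9,5

lane 6→6/4=1, 6 mod 4=2
i=3  r:1+8→9  c:2·2+1→5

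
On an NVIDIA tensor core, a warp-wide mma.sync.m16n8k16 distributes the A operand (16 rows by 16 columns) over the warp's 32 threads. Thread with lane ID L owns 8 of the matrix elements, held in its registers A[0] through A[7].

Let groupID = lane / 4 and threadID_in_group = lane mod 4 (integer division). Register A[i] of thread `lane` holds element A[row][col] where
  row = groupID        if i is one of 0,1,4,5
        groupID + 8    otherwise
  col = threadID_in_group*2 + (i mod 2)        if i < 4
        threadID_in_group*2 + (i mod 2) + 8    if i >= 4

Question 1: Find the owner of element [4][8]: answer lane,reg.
16,4

r=4⇒gr=4,Rb=0  c=8⇒Cb=1,th=0,odd=0
L=4*4+0=16  i=1*4+0*2+0=4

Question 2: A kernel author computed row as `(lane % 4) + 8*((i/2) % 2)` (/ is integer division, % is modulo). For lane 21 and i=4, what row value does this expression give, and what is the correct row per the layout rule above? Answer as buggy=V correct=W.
buggy=1 correct=5

`(lane % 4) + 8*((i/2) % 2)`[21,4]->1
lane 21: g=5 (21/4), t=1 (21%4)
i=4: r=5+0=5, c=1*2+0+8=10
row: 1 vs 5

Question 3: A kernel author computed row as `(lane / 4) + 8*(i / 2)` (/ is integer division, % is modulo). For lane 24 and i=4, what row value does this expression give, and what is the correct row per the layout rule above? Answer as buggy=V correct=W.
buggy=22 correct=6

`(lane / 4) + 8*(i / 2)`[24,4]->22
L=24->gid=24>>2=6, tid=24&3=0
[4]->row 6+0=6  col 0·2+0+8=8
row: 22 vs 6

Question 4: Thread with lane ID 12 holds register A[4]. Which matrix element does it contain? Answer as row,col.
3,8

12: g=3,t=0
[4] (3+0,0*2+0+8) = (3,8)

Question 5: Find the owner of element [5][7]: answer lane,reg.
r=5⇒gr=5,Rb=0  c=7⇒Cb=0,th=3,odd=1
L=5*4+3=23  i=0*4+0*2+1=1

23,1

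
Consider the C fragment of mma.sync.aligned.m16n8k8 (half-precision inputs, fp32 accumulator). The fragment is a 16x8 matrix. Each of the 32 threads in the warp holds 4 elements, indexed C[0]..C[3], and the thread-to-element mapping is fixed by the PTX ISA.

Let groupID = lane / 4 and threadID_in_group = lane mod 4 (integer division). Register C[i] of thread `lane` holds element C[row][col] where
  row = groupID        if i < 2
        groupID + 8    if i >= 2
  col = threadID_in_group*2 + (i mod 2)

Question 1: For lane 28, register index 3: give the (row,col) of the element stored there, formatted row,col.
15,1

28: gid=7,tid=0
[3] (7+8,0*2+1) = (15,1)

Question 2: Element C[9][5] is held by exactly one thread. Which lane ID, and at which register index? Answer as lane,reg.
r: 9->gid=1,r8=1  c: 5->tid=2,i&1=1
L=1*4+2=6  i=1*2+1=3

6,3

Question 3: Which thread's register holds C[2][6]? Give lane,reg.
11,0

r=2→G=2,rhi=0  c=6→T=3,p=0
L=2*4+3=11  i=0*2+0=0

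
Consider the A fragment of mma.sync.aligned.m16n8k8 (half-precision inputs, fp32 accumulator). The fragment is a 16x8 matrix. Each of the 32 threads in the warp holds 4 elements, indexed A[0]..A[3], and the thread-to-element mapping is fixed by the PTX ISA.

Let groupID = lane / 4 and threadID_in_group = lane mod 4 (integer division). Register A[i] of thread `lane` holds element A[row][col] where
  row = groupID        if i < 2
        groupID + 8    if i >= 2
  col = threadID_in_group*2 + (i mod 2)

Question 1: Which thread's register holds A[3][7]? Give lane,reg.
r: 3->gid=3,r8=0  c: 7->tid=3,i&1=1
L=3*4+3=15  i=0*2+1=1

15,1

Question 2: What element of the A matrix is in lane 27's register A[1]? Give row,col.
6,7

L=27=>grp=27>>2=6, tig=27&3=3
[1]=>row 6+0=6  col 3·2+1=7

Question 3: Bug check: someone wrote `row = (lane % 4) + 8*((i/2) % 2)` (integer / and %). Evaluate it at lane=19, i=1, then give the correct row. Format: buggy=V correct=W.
`(lane % 4) + 8*((i/2) % 2)`[19,1]→3
L=19→G=19>>2=4, T=19&3=3
[1]→row 4+0=4  col 3·2+1=7
row: 3 vs 4

buggy=3 correct=4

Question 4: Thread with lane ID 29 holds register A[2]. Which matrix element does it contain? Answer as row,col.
15,2

lane 29: gr=7 (29/4), th=1 (29%4)
i=2: r=7+8=15, c=1*2+0=2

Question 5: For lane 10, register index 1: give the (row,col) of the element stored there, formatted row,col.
L=10=>grp=10>>2=2, tig=10&3=2
[1]=>row 2+0=2  col 2·2+1=5

2,5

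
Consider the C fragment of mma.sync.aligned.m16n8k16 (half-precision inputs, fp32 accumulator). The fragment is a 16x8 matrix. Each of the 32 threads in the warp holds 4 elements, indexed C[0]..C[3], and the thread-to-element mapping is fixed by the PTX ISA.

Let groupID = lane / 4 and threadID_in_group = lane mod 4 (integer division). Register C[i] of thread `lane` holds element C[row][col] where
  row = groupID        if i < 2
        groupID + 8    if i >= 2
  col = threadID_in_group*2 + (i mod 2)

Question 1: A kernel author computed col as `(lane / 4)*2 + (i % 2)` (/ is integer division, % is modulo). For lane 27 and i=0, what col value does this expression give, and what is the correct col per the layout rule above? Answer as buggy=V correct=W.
buggy=12 correct=6

`(lane / 4)*2 + (i % 2)`[27,0]=>12
lane 27: grp=6 (27/4), tig=3 (27%4)
i=0: r=6+0=6, c=3*2+0=6
col: 12 vs 6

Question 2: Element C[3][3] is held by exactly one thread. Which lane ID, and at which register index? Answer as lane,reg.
r:3=>grp=3,rB=0  c:3=>tig=1,lo=1
L=3*4+1=13  i=0*2+1=1

13,1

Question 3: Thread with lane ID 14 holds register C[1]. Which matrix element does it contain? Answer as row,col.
3,5

14: grp=3,tig=2
[1] (3+0,2*2+1) = (3,5)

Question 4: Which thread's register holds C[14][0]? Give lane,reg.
24,2

r=14→G=6,rhi=1  c=0→T=0,p=0
L=6*4+0=24  i=1*2+0=2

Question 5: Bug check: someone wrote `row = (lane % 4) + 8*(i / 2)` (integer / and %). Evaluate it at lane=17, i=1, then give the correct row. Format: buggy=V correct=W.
buggy=1 correct=4

`(lane % 4) + 8*(i / 2)`[17,1]->1
lane 17->17/4=4, 17 mod 4=1
i=1  r:4+0->4  c:2·1+1->3
row: 1 vs 4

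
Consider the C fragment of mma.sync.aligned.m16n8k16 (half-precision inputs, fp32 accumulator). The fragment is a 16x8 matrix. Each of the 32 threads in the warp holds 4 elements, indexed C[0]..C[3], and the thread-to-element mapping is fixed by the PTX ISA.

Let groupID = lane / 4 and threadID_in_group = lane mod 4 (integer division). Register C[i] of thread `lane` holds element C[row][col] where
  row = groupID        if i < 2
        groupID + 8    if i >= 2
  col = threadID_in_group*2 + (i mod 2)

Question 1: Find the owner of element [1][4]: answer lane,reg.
6,0

r=1→G=1,rhi=0  c=4→T=2,p=0
L=1*4+2=6  i=0*2+0=0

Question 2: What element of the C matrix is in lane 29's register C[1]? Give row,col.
lane 29: G=7 (29/4), T=1 (29%4)
i=1: r=7+0=7, c=1*2+1=3

7,3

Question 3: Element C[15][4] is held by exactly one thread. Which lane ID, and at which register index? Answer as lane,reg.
r=15→G=7,rhi=1  c=4→T=2,p=0
L=7*4+2=30  i=1*2+0=2

30,2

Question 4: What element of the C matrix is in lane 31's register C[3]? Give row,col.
31: gr=7,th=3
[3] (7+8,3*2+1) = (15,7)

15,7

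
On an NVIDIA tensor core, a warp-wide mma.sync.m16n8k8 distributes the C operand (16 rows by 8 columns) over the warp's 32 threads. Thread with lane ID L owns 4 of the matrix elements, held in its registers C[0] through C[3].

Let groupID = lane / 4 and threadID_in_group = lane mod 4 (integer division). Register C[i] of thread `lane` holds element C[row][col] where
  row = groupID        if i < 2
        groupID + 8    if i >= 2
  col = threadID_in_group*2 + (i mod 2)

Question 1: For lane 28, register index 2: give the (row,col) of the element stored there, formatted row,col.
15,0

28: gid=7,tid=0
[2] (7+8,0*2+0) = (15,0)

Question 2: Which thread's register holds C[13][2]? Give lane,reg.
21,2

r=13→G=5,rhi=1  c=2→T=1,p=0
L=5*4+1=21  i=1*2+0=2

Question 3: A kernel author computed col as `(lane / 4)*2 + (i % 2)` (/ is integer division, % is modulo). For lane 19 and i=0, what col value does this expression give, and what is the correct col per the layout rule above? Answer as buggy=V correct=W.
`(lane / 4)*2 + (i % 2)`[19,0]->8
19: g=4,t=3
[0] (4+0,3*2+0) = (4,6)
col: 8 vs 6

buggy=8 correct=6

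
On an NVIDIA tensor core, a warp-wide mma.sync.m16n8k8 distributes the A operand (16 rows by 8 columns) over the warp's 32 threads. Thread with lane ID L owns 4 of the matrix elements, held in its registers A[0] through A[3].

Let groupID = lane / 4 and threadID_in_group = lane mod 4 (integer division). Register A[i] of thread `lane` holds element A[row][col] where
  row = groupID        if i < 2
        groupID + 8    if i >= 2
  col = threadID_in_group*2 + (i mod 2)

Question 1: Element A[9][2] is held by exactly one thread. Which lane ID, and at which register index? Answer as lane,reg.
r=9→G=1,rhi=1  c=2→T=1,p=0
L=1*4+1=5  i=1*2+0=2

5,2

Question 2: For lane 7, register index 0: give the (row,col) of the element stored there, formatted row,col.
lane 7: gr=1 (7/4), th=3 (7%4)
i=0: r=1+0=1, c=3*2+0=6

1,6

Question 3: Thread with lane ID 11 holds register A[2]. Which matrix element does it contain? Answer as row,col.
10,6

lane 11->11/4=2, 11 mod 4=3
i=2  r:2+8->10  c:2·3+0->6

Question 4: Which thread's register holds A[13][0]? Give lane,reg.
r=13->g=5,rb=1  c=0->t=0,b0=0
L=5*4+0=20  i=1*2+0=2

20,2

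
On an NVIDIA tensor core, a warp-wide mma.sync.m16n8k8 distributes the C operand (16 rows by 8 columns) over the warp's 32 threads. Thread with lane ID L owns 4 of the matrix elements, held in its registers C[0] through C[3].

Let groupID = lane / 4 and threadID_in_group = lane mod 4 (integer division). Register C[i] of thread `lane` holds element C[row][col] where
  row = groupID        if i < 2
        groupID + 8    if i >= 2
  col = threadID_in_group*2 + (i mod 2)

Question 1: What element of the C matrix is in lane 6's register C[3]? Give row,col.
lane 6: G=1 (6/4), T=2 (6%4)
i=3: r=1+8=9, c=2*2+1=5

9,5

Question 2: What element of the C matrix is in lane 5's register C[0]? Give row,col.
lane 5: gr=1 (5/4), th=1 (5%4)
i=0: r=1+0=1, c=1*2+0=2

1,2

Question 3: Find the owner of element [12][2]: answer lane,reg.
17,2

r=12→G=4,rhi=1  c=2→T=1,p=0
L=4*4+1=17  i=1*2+0=2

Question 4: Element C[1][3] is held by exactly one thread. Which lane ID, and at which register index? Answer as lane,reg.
5,1

r=1⇒gr=1,Rb=0  c=3⇒th=1,odd=1
L=1*4+1=5  i=0*2+1=1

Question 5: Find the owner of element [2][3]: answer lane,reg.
r: 2->gid=2,r8=0  c: 3->tid=1,i&1=1
L=2*4+1=9  i=0*2+1=1

9,1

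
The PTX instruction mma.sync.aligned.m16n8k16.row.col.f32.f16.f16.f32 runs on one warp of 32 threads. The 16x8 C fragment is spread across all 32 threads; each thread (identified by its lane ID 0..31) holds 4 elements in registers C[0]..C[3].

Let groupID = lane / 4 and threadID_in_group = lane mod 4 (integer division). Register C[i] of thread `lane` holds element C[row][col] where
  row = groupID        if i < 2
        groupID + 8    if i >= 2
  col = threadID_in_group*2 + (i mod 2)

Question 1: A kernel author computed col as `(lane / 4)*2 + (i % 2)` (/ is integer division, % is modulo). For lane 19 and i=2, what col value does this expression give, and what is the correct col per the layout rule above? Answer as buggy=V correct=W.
`(lane / 4)*2 + (i % 2)`[19,2]=>8
lane 19: grp=4 (19/4), tig=3 (19%4)
i=2: r=4+8=12, c=3*2+0=6
col: 8 vs 6

buggy=8 correct=6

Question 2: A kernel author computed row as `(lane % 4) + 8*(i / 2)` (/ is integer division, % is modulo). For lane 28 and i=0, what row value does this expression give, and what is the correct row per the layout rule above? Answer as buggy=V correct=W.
buggy=0 correct=7

`(lane % 4) + 8*(i / 2)`[28,0]→0
lane 28→28/4=7, 28 mod 4=0
i=0  r:7+0→7  c:2·0+0→0
row: 0 vs 7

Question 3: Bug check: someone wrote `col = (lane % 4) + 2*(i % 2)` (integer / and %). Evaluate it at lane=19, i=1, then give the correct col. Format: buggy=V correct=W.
`(lane % 4) + 2*(i % 2)`[19,1]->5
L=19->g=19>>2=4, t=19&3=3
[1]->row 4+0=4  col 3·2+1=7
col: 5 vs 7

buggy=5 correct=7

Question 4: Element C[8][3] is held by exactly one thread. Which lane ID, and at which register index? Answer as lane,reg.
r=8→G=0,rhi=1  c=3→T=1,p=1
L=0*4+1=1  i=1*2+1=3

1,3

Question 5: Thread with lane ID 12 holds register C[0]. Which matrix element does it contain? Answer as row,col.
12: g=3,t=0
[0] (3+0,0*2+0) = (3,0)

3,0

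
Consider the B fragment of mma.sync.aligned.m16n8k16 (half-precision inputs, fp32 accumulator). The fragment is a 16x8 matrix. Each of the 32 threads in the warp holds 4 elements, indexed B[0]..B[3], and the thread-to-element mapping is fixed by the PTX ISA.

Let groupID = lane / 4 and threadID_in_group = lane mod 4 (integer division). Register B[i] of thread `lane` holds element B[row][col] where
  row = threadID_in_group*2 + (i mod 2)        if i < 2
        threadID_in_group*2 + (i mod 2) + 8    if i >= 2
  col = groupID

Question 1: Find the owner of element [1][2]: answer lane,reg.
c=2->g=2  r=1->rb=0,t=0,b0=1
L=2*4+0=8  i=0*2+1=1

8,1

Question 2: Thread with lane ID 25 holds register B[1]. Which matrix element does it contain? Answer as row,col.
3,6

lane 25: G=6 (25/4), T=1 (25%4)
i=1: r=1*2+1+0=3, c=G=6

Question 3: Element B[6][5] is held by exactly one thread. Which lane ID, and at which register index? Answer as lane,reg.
c:5=>grp=5  r:6=>rB=0,tig=3,lo=0
L=5*4+3=23  i=0*2+0=0

23,0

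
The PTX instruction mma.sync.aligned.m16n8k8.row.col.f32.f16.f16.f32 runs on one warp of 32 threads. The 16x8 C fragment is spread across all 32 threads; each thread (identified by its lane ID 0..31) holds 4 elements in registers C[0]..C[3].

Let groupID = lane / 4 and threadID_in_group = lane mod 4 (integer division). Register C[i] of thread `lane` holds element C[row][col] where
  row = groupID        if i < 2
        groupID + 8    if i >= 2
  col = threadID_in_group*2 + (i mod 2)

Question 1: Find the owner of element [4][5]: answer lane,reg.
18,1

r=4⇒gr=4,Rb=0  c=5⇒th=2,odd=1
L=4*4+2=18  i=0*2+1=1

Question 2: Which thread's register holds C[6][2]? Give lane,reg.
25,0

r=6⇒gr=6,Rb=0  c=2⇒th=1,odd=0
L=6*4+1=25  i=0*2+0=0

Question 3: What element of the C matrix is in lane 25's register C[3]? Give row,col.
14,3

L=25->gid=25>>2=6, tid=25&3=1
[3]->row 6+8=14  col 1·2+1=3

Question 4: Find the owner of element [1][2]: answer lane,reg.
r=1→G=1,rhi=0  c=2→T=1,p=0
L=1*4+1=5  i=0*2+0=0

5,0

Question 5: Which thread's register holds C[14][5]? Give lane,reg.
26,3

r:14=>grp=6,rB=1  c:5=>tig=2,lo=1
L=6*4+2=26  i=1*2+1=3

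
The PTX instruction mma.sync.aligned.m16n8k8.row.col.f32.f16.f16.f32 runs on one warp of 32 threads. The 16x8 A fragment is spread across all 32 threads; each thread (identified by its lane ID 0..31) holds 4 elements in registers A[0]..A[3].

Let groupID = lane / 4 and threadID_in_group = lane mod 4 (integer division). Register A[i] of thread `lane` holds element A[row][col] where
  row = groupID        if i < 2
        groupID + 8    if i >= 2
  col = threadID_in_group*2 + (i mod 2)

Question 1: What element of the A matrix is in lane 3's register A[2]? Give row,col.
8,6

lane 3: gid=0 (3/4), tid=3 (3%4)
i=2: r=0+8=8, c=3*2+0=6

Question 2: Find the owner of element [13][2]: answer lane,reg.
r:13=>grp=5,rB=1  c:2=>tig=1,lo=0
L=5*4+1=21  i=1*2+0=2

21,2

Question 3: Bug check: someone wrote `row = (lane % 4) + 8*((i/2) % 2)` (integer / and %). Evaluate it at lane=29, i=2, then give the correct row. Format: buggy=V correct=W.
buggy=9 correct=15

`(lane % 4) + 8*((i/2) % 2)`[29,2]->9
L=29->gid=29>>2=7, tid=29&3=1
[2]->row 7+8=15  col 1·2+0=2
row: 9 vs 15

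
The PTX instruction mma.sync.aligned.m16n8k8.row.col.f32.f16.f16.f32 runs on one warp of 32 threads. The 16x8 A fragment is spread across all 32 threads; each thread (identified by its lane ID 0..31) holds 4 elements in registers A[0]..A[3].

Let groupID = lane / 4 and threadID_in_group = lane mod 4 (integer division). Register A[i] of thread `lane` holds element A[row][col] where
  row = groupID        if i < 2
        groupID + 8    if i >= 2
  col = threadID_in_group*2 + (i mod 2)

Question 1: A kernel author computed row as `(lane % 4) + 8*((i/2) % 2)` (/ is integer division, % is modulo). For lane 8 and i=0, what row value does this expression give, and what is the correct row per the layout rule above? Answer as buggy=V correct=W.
buggy=0 correct=2

`(lane % 4) + 8*((i/2) % 2)`[8,0]->0
lane 8: g=2 (8/4), t=0 (8%4)
i=0: r=2+0=2, c=0*2+0=0
row: 0 vs 2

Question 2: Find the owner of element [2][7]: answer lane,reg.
r=2->g=2,rb=0  c=7->t=3,b0=1
L=2*4+3=11  i=0*2+1=1

11,1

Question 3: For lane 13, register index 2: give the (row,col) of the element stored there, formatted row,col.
11,2

lane 13→13/4=3, 13 mod 4=1
i=2  r:3+8→11  c:2·1+0→2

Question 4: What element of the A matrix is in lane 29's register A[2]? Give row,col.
15,2

L=29=>grp=29>>2=7, tig=29&3=1
[2]=>row 7+8=15  col 1·2+0=2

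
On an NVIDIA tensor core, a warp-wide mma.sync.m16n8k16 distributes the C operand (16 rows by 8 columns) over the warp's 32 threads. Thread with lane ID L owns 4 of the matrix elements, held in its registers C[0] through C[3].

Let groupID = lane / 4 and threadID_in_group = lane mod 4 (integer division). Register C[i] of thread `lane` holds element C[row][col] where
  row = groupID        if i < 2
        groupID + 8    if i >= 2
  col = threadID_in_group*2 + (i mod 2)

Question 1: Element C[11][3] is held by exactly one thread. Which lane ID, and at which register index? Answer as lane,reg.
13,3

r=11→G=3,rhi=1  c=3→T=1,p=1
L=3*4+1=13  i=1*2+1=3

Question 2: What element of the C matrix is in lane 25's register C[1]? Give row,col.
6,3

lane 25→25/4=6, 25 mod 4=1
i=1  r:6+0→6  c:2·1+1→3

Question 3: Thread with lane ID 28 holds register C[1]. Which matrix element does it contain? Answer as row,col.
L=28->g=28>>2=7, t=28&3=0
[1]->row 7+0=7  col 0·2+1=1

7,1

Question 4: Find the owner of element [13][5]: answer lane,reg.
r=13->g=5,rb=1  c=5->t=2,b0=1
L=5*4+2=22  i=1*2+1=3

22,3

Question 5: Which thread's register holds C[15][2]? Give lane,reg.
r=15⇒gr=7,Rb=1  c=2⇒th=1,odd=0
L=7*4+1=29  i=1*2+0=2

29,2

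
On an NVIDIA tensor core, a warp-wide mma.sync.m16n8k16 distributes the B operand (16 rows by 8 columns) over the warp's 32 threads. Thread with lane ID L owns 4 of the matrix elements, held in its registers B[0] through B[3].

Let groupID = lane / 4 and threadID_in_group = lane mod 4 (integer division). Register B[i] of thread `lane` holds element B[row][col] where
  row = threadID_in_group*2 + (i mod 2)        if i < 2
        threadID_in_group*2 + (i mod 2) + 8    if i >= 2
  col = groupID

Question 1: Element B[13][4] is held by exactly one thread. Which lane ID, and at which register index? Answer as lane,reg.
18,3

c: 4->gid=4  r: 13->r8=1,tid=2,i&1=1
L=4*4+2=18  i=1*2+1=3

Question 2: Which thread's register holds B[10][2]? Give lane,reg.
9,2

c: 2->gid=2  r: 10->r8=1,tid=1,i&1=0
L=2*4+1=9  i=1*2+0=2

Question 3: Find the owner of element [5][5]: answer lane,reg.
22,1

c: 5->gid=5  r: 5->r8=0,tid=2,i&1=1
L=5*4+2=22  i=0*2+1=1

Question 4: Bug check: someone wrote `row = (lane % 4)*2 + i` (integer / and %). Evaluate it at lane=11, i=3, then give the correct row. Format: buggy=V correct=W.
`(lane % 4)*2 + i`[11,3]->9
L=11->g=11>>2=2, t=11&3=3
[3]->row 3·2+1+8=15  col g=2
row: 9 vs 15

buggy=9 correct=15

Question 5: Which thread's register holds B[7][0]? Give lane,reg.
c=0->g=0  r=7->rb=0,t=3,b0=1
L=0*4+3=3  i=0*2+1=1

3,1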